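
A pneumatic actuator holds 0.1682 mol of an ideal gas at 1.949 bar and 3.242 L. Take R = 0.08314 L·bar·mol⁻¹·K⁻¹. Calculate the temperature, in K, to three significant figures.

PV = nRT ⇒ T = PV/(nR) = (1.949 × 3.242) / (0.1682 × 0.08314)

T ≈ 452 K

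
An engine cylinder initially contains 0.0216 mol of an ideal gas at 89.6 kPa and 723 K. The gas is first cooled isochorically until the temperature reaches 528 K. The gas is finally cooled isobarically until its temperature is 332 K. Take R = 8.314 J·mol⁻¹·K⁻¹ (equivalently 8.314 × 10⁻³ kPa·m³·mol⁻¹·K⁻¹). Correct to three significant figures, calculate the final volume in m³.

V₃ ≈ 0.000911 m³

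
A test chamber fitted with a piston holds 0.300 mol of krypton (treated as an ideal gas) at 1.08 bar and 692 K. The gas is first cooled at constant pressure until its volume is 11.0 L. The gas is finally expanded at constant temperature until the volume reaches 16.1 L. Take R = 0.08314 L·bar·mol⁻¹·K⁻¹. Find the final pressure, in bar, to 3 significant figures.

From PV = nRT: V₁ = nRT₁/P₁ = 15.98 L.
P constant ⇒ V ∝ T: P₂ = P₁; T₂ = T₁·(V₂/V₁) = 476.3 K.
Isothermal, so P V is constant: T₃ = T₂; P₃ = P₂·(V₂/V₃) = 0.7379 bar.

P₃ ≈ 0.738 bar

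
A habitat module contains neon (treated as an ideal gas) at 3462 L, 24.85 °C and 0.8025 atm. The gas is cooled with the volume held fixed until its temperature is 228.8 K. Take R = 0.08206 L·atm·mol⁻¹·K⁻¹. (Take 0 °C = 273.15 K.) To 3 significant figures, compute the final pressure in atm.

Convert: T₁ = 298.0 K.
Isochoric, so P/T is constant: V₂ = V₁; P₂ = P₁·(T₂/T₁) = 0.6161 atm.

P₂ ≈ 0.616 atm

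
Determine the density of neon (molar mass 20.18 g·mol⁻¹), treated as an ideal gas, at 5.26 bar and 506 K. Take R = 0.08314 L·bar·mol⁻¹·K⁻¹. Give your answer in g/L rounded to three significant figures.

ρ = PM/(RT) = (5.26 × 20.18) / (0.08314 × 506.0)

ρ ≈ 2.52 g/L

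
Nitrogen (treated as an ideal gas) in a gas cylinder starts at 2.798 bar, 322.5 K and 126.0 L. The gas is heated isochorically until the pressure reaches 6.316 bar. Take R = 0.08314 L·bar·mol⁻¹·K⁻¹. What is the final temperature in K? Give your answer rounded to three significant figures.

T₂ ≈ 728 K

V constant ⇒ P ∝ T: V₂ = V₁; T₂ = T₁·(P₂/P₁) = 728.0 K.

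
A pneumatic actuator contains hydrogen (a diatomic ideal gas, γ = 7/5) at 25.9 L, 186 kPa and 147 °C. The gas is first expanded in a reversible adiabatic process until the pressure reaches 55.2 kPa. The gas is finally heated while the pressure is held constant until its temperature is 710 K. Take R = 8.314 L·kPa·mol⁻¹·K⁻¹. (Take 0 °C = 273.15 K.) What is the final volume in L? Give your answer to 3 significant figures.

Convert: T₁ = 420.1 K.
Adiabatic (γ = 7/5), T V^(γ−1) and P V^γ constant: T₂ = T₁·(P₂/P₁)^((γ−1)/γ) = 296.9 K; V₂ = V₁·(P₁/P₂)^(1/γ) = 61.68 L.
Isobaric, so V/T is constant: P₃ = P₂; V₃ = V₂·(T₃/T₂) = 147.5 L.

V₃ ≈ 147 L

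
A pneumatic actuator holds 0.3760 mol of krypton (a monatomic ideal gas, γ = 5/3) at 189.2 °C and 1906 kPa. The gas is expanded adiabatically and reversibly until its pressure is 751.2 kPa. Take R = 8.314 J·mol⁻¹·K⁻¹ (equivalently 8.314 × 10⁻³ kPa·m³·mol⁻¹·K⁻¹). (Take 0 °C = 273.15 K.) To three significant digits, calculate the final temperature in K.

T₂ ≈ 319 K

Convert: T₁ = 462.3 K.
From PV = nRT: V₁ = nRT₁/P₁ = 0.0007583 m³.
Adiabatic (γ = 5/3), T V^(γ−1) and P V^γ constant: T₂ = T₁·(P₂/P₁)^((γ−1)/γ) = 318.6 K; V₂ = V₁·(P₁/P₂)^(1/γ) = 0.001326 m³.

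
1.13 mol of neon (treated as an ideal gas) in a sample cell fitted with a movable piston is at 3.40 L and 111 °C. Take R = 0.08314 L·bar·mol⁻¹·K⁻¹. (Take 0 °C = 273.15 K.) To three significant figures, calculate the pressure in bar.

Convert: T = 384.15 K.
PV = nRT ⇒ P = nRT/V = (1.13 × 0.08314 × 384.15) / 3.40

P ≈ 10.6 bar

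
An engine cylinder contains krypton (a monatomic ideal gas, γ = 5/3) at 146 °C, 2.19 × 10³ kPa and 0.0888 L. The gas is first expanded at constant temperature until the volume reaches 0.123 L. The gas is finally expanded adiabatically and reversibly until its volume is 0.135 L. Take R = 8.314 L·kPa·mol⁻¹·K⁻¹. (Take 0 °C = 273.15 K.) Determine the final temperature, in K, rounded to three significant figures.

Convert: T₁ = 419.1 K.
T constant ⇒ Boyle's law P V = const: T₂ = T₁; P₂ = P₁·(V₁/V₂) = 1581 kPa.
Reversible adiabatic, γ = 5/3: T₃ = T₂·(V₂/V₃)^(γ−1) = 393.9 K; P₃ = P₂·(V₂/V₃)^γ = 1354 kPa.

T₃ ≈ 394 K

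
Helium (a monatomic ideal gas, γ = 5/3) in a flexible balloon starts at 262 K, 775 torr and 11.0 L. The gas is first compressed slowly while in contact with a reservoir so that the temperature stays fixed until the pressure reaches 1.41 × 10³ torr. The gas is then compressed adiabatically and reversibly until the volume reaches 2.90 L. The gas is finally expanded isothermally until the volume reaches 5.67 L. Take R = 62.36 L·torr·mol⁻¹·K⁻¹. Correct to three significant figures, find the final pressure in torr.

Isothermal, so P V is constant: T₂ = T₁; V₂ = V₁·(P₁/P₂) = 6.046 L.
Adiabatic (γ = 5/3), T V^(γ−1) and P V^γ constant: T₃ = T₂·(V₂/V₃)^(γ−1) = 427.6 K; P₃ = P₂·(V₂/V₃)^γ = 4797 torr.
T constant ⇒ Boyle's law P V = const: T₄ = T₃; P₄ = P₃·(V₃/V₄) = 2454 torr.

P₄ ≈ 2.45e+03 torr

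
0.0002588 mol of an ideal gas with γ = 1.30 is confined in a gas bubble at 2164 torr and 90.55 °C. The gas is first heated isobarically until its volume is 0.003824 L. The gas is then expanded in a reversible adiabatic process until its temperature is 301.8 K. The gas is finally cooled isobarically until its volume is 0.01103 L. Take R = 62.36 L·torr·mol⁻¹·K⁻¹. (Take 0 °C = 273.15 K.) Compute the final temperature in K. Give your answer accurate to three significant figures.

T₄ ≈ 149 K

Convert: T₁ = 363.7 K.
From PV = nRT: V₁ = nRT₁/P₁ = 0.002712 L.
Isobaric, so V/T is constant: P₂ = P₁; T₂ = T₁·(V₂/V₁) = 512.7 K.
Adiabatic (γ = 1.30), T V^(γ−1) and P V^γ constant: P₃ = P₂·(T₃/T₂)^(γ/(γ−1)) = 217.7 torr; V₃ = V₂·(T₂/T₃)^(1/(γ−1)) = 0.02238 L.
P constant ⇒ V ∝ T: P₄ = P₃; T₄ = T₃·(V₄/V₃) = 148.8 K.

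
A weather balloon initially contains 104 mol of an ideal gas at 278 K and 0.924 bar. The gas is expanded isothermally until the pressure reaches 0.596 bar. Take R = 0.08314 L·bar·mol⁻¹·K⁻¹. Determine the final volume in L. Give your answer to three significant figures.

V₂ ≈ 4.03e+03 L

From PV = nRT: V₁ = nRT₁/P₁ = 2601 L.
T constant ⇒ Boyle's law P V = const: T₂ = T₁; V₂ = V₁·(P₁/P₂) = 4033 L.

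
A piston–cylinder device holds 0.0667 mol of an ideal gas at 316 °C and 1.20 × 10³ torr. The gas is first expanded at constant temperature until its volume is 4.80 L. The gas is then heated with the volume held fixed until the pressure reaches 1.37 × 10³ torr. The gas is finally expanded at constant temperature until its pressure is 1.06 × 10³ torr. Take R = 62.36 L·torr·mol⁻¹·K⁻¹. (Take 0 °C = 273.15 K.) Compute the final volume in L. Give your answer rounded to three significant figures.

V₄ ≈ 6.20 L

Convert: T₁ = 589.1 K.
From PV = nRT: V₁ = nRT₁/P₁ = 2.042 L.
Isothermal, so P V is constant: T₂ = T₁; P₂ = P₁·(V₁/V₂) = 510.5 torr.
V constant ⇒ P ∝ T: V₃ = V₂; T₃ = T₂·(P₃/P₂) = 1581 K.
T constant ⇒ Boyle's law P V = const: T₄ = T₃; V₄ = V₃·(P₃/P₄) = 6.204 L.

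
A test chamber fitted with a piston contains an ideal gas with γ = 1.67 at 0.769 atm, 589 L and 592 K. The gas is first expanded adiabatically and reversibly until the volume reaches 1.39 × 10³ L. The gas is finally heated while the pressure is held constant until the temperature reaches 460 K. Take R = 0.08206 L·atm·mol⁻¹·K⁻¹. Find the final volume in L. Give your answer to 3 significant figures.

V₃ ≈ 1.92e+03 L

Reversible adiabatic, γ = 1.67: T₂ = T₁·(V₁/V₂)^(γ−1) = 333.0 K; P₂ = P₁·(V₁/V₂)^γ = 0.1833 atm.
Isobaric, so V/T is constant: P₃ = P₂; V₃ = V₂·(T₃/T₂) = 1920 L.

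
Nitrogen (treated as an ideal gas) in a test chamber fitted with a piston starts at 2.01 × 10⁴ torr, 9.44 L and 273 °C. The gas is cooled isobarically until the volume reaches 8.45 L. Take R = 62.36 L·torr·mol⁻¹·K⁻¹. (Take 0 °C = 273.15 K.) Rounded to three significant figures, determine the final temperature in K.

T₂ ≈ 489 K

Convert: T₁ = 546.1 K.
P constant ⇒ V ∝ T: P₂ = P₁; T₂ = T₁·(V₂/V₁) = 488.9 K.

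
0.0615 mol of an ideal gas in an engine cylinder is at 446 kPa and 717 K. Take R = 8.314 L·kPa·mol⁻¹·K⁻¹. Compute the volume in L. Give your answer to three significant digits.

PV = nRT ⇒ V = nRT/P = (0.0615 × 8.314 × 717) / 446

V ≈ 0.822 L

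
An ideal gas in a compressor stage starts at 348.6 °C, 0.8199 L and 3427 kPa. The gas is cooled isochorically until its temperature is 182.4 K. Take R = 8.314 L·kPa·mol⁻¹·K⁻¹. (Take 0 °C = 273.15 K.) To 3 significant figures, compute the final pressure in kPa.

P₂ ≈ 1.01e+03 kPa

Convert: T₁ = 621.8 K.
V constant ⇒ P ∝ T: V₂ = V₁; P₂ = P₁·(T₂/T₁) = 1005 kPa.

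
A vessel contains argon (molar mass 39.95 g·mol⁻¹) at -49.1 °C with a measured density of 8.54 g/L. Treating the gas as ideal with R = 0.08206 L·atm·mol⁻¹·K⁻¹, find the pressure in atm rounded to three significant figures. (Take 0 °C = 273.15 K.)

P ≈ 3.93 atm

ρ = PM/(RT) ⇒ P = ρRT/M = (8.54 × 0.08206 × 224.0) / 39.95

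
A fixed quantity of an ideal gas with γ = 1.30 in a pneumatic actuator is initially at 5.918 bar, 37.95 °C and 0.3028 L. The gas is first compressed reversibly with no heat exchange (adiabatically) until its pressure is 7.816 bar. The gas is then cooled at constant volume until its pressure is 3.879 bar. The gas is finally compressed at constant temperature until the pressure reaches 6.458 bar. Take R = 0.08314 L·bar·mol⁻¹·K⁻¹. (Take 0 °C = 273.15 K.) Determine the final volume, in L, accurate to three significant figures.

Convert: T₁ = 311.1 K.
Adiabatic (γ = 1.30), T V^(γ−1) and P V^γ constant: T₂ = T₁·(P₂/P₁)^((γ−1)/γ) = 331.7 K; V₂ = V₁·(P₁/P₂)^(1/γ) = 0.2445 L.
Isochoric, so P/T is constant: V₃ = V₂; T₃ = T₂·(P₃/P₂) = 164.6 K.
Isothermal, so P V is constant: T₄ = T₃; V₄ = V₃·(P₃/P₄) = 0.1468 L.

V₄ ≈ 0.147 L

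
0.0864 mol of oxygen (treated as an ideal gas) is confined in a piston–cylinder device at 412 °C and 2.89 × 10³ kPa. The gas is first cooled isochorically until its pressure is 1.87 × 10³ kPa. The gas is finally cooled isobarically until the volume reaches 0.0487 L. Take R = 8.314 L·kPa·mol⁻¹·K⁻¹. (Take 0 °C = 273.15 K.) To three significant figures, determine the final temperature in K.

T₃ ≈ 127 K

Convert: T₁ = 685.1 K.
From PV = nRT: V₁ = nRT₁/P₁ = 0.1703 L.
V constant ⇒ P ∝ T: V₂ = V₁; T₂ = T₁·(P₂/P₁) = 443.3 K.
Isobaric, so V/T is constant: P₃ = P₂; T₃ = T₂·(V₃/V₂) = 126.8 K.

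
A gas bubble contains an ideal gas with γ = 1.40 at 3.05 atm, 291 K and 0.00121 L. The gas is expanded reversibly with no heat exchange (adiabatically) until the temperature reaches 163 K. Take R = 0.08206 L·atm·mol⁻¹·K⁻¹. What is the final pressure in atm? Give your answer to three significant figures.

Adiabatic (γ = 1.40), T V^(γ−1) and P V^γ constant: P₂ = P₁·(T₂/T₁)^(γ/(γ−1)) = 0.4012 atm; V₂ = V₁·(T₁/T₂)^(1/(γ−1)) = 0.005153 L.

P₂ ≈ 0.401 atm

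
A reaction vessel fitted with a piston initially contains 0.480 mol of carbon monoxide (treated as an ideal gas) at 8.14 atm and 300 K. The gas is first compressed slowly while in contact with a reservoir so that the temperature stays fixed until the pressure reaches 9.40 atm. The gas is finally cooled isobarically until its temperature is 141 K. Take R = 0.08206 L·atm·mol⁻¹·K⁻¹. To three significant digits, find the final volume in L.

V₃ ≈ 0.591 L

From PV = nRT: V₁ = nRT₁/P₁ = 1.452 L.
Isothermal, so P V is constant: T₂ = T₁; V₂ = V₁·(P₁/P₂) = 1.257 L.
Isobaric, so V/T is constant: P₃ = P₂; V₃ = V₂·(T₃/T₂) = 0.5908 L.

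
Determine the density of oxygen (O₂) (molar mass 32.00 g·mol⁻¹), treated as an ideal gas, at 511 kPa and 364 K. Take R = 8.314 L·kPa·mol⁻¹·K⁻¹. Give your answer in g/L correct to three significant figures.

ρ ≈ 5.40 g/L

ρ = PM/(RT) = (511 × 32.00) / (8.314 × 364.0)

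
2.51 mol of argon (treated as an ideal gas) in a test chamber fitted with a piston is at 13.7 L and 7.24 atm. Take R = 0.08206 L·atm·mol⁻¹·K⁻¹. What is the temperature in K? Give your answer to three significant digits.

T ≈ 482 K

PV = nRT ⇒ T = PV/(nR) = (7.24 × 13.7) / (2.51 × 0.08206)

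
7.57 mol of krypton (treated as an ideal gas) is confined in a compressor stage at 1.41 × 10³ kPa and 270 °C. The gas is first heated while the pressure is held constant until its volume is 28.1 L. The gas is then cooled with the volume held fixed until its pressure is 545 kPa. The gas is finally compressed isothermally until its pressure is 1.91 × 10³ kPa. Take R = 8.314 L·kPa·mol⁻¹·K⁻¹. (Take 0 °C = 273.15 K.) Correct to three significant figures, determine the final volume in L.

Convert: T₁ = 543.1 K.
From PV = nRT: V₁ = nRT₁/P₁ = 24.24 L.
Isobaric, so V/T is constant: P₂ = P₁; T₂ = T₁·(V₂/V₁) = 629.5 K.
V constant ⇒ P ∝ T: V₃ = V₂; T₃ = T₂·(P₃/P₂) = 243.3 K.
T constant ⇒ Boyle's law P V = const: T₄ = T₃; V₄ = V₃·(P₃/P₄) = 8.018 L.

V₄ ≈ 8.02 L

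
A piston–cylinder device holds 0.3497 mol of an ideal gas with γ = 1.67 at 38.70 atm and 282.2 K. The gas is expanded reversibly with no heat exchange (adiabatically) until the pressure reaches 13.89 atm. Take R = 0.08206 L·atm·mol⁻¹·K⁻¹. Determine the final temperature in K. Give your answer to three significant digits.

T₂ ≈ 187 K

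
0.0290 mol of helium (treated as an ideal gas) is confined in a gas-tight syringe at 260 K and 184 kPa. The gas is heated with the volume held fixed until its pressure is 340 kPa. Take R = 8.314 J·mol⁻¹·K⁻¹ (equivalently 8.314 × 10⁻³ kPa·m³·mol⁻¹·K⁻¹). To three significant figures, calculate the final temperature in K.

T₂ ≈ 480 K

From PV = nRT: V₁ = nRT₁/P₁ = 0.0003407 m³.
V constant ⇒ P ∝ T: V₂ = V₁; T₂ = T₁·(P₂/P₁) = 480.4 K.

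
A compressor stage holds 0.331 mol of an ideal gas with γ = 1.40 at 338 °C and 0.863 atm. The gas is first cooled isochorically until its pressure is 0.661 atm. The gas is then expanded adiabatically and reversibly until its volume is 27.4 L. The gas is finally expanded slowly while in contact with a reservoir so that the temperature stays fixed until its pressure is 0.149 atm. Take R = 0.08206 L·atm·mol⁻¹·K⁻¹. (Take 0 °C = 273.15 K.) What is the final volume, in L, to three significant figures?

Convert: T₁ = 611.1 K.
From PV = nRT: V₁ = nRT₁/P₁ = 19.24 L.
Isochoric, so P/T is constant: V₂ = V₁; T₂ = T₁·(P₂/P₁) = 468.1 K.
Reversible adiabatic, γ = 1.40: T₃ = T₂·(V₂/V₃)^(γ−1) = 406.3 K; P₃ = P₂·(V₂/V₃)^γ = 0.4028 atm.
Isothermal, so P V is constant: T₄ = T₃; V₄ = V₃·(P₃/P₄) = 74.07 L.

V₄ ≈ 74.1 L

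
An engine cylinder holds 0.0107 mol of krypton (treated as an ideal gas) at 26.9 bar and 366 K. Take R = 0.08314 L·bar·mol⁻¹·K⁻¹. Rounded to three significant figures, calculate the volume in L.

PV = nRT ⇒ V = nRT/P = (0.0107 × 0.08314 × 366) / 26.9

V ≈ 0.0121 L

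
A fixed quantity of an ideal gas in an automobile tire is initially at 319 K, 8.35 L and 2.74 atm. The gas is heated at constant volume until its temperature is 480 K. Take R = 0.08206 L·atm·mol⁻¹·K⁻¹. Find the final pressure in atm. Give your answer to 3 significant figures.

Isochoric, so P/T is constant: V₂ = V₁; P₂ = P₁·(T₂/T₁) = 4.123 atm.

P₂ ≈ 4.12 atm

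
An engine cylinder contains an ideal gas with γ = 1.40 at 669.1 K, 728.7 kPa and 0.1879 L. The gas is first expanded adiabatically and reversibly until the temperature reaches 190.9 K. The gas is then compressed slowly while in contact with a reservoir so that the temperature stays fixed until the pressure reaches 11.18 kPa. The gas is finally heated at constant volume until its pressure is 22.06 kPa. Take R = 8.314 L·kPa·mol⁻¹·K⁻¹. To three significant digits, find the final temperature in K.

T₄ ≈ 377 K

Adiabatic (γ = 1.40), T V^(γ−1) and P V^γ constant: P₂ = P₁·(T₂/T₁)^(γ/(γ−1)) = 9.040 kPa; V₂ = V₁·(T₁/T₂)^(1/(γ−1)) = 4.322 L.
T constant ⇒ Boyle's law P V = const: T₃ = T₂; V₃ = V₂·(P₂/P₃) = 3.494 L.
Isochoric, so P/T is constant: V₄ = V₃; T₄ = T₃·(P₄/P₃) = 376.7 K.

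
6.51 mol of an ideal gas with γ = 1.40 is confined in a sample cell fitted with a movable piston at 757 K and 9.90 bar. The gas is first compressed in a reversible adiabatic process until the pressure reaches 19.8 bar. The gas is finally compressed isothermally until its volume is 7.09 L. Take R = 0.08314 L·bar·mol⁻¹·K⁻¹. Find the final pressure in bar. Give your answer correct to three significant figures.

P₃ ≈ 70.4 bar

From PV = nRT: V₁ = nRT₁/P₁ = 41.39 L.
Adiabatic (γ = 1.40), T V^(γ−1) and P V^γ constant: T₂ = T₁·(P₂/P₁)^((γ−1)/γ) = 922.8 K; V₂ = V₁·(P₁/P₂)^(1/γ) = 25.22 L.
T constant ⇒ Boyle's law P V = const: T₃ = T₂; P₃ = P₂·(V₂/V₃) = 70.44 bar.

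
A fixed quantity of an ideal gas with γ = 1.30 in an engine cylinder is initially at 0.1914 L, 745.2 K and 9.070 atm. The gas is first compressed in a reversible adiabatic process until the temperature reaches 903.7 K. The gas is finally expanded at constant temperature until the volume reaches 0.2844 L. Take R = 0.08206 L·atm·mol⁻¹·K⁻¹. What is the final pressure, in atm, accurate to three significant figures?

P₃ ≈ 7.40 atm

Reversible adiabatic, γ = 1.30: P₂ = P₁·(T₂/T₁)^(γ/(γ−1)) = 20.92 atm; V₂ = V₁·(T₁/T₂)^(1/(γ−1)) = 0.1006 L.
T constant ⇒ Boyle's law P V = const: T₃ = T₂; P₃ = P₂·(V₂/V₃) = 7.402 atm.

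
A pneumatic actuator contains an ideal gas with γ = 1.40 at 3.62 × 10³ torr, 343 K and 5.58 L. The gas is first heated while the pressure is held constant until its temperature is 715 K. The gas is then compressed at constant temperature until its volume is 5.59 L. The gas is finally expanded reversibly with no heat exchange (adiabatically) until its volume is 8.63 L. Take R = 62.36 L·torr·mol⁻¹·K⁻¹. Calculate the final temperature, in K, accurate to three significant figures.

T₄ ≈ 601 K

Isobaric, so V/T is constant: P₂ = P₁; V₂ = V₁·(T₂/T₁) = 11.63 L.
T constant ⇒ Boyle's law P V = const: T₃ = T₂; P₃ = P₂·(V₂/V₃) = 7533 torr.
Reversible adiabatic, γ = 1.40: T₄ = T₃·(V₃/V₄)^(γ−1) = 601.0 K; P₄ = P₃·(V₃/V₄)^γ = 4101 torr.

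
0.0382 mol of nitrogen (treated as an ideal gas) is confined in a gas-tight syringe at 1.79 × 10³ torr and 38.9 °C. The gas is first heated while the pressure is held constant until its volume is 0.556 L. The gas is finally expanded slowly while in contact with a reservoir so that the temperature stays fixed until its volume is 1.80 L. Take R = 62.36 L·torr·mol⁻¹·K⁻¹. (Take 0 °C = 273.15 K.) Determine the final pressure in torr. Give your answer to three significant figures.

Convert: T₁ = 312.0 K.
From PV = nRT: V₁ = nRT₁/P₁ = 0.4153 L.
Isobaric, so V/T is constant: P₂ = P₁; T₂ = T₁·(V₂/V₁) = 417.8 K.
T constant ⇒ Boyle's law P V = const: T₃ = T₂; P₃ = P₂·(V₂/V₃) = 552.9 torr.

P₃ ≈ 553 torr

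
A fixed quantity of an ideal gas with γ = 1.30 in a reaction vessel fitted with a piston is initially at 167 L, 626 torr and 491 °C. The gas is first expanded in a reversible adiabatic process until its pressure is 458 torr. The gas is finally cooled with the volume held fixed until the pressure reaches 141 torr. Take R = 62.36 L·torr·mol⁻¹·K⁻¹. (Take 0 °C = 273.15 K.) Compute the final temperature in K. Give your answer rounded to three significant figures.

T₃ ≈ 219 K

Convert: T₁ = 764.1 K.
Adiabatic (γ = 1.30), T V^(γ−1) and P V^γ constant: T₂ = T₁·(P₂/P₁)^((γ−1)/γ) = 711.0 K; V₂ = V₁·(P₁/P₂)^(1/γ) = 212.4 L.
V constant ⇒ P ∝ T: V₃ = V₂; T₃ = T₂·(P₃/P₂) = 218.9 K.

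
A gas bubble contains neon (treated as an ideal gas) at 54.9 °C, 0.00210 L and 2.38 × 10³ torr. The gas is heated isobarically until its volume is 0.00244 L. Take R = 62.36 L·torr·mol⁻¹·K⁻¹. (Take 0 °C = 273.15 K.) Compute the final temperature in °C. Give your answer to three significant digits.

T₂ ≈ 108 °C

Convert: T₁ = 328.0 K.
P constant ⇒ V ∝ T: P₂ = P₁; T₂ = T₁·(V₂/V₁) = 381.2 K.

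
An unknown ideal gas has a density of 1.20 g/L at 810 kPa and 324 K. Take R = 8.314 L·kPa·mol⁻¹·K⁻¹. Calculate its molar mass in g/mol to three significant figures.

M ≈ 3.99 g/mol

ρ = PM/(RT) ⇒ M = ρRT/P = (1.20 × 8.314 × 324.0) / 810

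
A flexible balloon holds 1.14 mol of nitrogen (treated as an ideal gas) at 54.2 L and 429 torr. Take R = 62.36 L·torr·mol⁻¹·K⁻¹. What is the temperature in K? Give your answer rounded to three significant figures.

PV = nRT ⇒ T = PV/(nR) = (429 × 54.2) / (1.14 × 62.36)

T ≈ 327 K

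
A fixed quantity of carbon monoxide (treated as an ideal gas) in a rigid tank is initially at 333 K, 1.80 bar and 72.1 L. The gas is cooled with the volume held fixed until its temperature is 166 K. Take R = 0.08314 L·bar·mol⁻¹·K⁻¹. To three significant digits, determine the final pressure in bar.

P₂ ≈ 0.897 bar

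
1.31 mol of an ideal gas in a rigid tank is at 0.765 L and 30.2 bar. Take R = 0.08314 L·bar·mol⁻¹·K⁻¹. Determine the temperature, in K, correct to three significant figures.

T ≈ 212 K

PV = nRT ⇒ T = PV/(nR) = (30.2 × 0.765) / (1.31 × 0.08314)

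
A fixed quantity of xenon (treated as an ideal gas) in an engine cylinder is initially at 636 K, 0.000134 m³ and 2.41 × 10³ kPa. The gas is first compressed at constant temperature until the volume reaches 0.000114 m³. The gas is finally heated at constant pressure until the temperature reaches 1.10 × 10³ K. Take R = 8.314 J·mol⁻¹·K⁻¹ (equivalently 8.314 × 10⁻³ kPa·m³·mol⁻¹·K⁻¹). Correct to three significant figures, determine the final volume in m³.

V₃ ≈ 0.000197 m³

Isothermal, so P V is constant: T₂ = T₁; P₂ = P₁·(V₁/V₂) = 2833 kPa.
P constant ⇒ V ∝ T: P₃ = P₂; V₃ = V₂·(T₃/T₂) = 0.0001972 m³.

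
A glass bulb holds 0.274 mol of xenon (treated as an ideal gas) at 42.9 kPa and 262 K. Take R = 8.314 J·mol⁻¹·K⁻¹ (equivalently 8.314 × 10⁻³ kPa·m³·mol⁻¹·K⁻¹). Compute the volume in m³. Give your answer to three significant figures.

PV = nRT ⇒ V = nRT/P = (0.274 × 8.314 × 10⁻³ × 262) / 42.9

V ≈ 0.0139 m³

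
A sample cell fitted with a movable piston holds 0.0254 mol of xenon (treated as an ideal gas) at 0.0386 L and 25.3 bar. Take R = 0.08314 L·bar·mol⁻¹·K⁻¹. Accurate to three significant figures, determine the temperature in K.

PV = nRT ⇒ T = PV/(nR) = (25.3 × 0.0386) / (0.0254 × 0.08314)

T ≈ 462 K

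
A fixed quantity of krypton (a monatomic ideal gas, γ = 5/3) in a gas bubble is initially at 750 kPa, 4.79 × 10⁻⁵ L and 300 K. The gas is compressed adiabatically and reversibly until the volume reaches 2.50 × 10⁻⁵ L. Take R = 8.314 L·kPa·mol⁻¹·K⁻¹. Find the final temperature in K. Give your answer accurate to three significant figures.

Reversible adiabatic, γ = 5/3: T₂ = T₁·(V₁/V₂)^(γ−1) = 462.8 K; P₂ = P₁·(V₁/V₂)^γ = 2217 kPa.

T₂ ≈ 463 K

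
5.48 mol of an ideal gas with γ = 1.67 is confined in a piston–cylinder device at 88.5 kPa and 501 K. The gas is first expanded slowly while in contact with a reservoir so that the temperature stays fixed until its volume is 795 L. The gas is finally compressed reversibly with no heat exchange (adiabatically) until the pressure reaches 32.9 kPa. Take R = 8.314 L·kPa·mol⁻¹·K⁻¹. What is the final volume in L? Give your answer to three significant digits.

V₃ ≈ 733 L

From PV = nRT: V₁ = nRT₁/P₁ = 257.9 L.
Isothermal, so P V is constant: T₂ = T₁; P₂ = P₁·(V₁/V₂) = 28.71 kPa.
Reversible adiabatic, γ = 1.67: T₃ = T₂·(P₃/P₂)^((γ−1)/γ) = 529.1 K; V₃ = V₂·(P₂/P₃)^(1/γ) = 732.8 L.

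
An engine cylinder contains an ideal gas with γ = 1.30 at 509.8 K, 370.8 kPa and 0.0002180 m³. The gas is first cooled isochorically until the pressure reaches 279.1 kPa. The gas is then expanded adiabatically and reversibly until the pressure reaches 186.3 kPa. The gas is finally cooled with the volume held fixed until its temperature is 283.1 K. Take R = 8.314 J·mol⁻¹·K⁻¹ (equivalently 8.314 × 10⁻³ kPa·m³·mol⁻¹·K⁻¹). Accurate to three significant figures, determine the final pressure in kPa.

P₄ ≈ 151 kPa

V constant ⇒ P ∝ T: V₂ = V₁; T₂ = T₁·(P₂/P₁) = 383.7 K.
Adiabatic (γ = 1.30), T V^(γ−1) and P V^γ constant: T₃ = T₂·(P₃/P₂)^((γ−1)/γ) = 349.5 K; V₃ = V₂·(P₂/P₃)^(1/γ) = 0.0002975 m³.
V constant ⇒ P ∝ T: V₄ = V₃; P₄ = P₃·(T₄/T₃) = 150.9 kPa.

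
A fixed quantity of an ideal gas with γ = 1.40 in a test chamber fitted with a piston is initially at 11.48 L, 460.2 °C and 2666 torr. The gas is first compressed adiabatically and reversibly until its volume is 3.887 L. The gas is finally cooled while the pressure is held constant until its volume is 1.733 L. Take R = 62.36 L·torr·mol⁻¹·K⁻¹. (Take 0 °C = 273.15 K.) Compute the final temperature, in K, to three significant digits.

T₃ ≈ 504 K

Convert: T₁ = 733.3 K.
Adiabatic (γ = 1.40), T V^(γ−1) and P V^γ constant: T₂ = T₁·(V₁/V₂)^(γ−1) = 1131 K; P₂ = P₁·(V₁/V₂)^γ = 1.214e+04 torr.
P constant ⇒ V ∝ T: P₃ = P₂; T₃ = T₂·(V₃/V₂) = 504.2 K.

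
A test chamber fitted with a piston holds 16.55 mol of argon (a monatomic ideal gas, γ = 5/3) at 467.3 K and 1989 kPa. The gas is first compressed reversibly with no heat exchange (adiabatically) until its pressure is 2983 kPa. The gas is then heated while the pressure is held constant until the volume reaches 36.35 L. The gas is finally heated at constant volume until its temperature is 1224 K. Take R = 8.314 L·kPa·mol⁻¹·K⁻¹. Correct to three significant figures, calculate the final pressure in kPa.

P₄ ≈ 4.63e+03 kPa

From PV = nRT: V₁ = nRT₁/P₁ = 32.33 L.
Reversible adiabatic, γ = 5/3: T₂ = T₁·(P₂/P₁)^((γ−1)/γ) = 549.5 K; V₂ = V₁·(P₁/P₂)^(1/γ) = 25.35 L.
Isobaric, so V/T is constant: P₃ = P₂; T₃ = T₂·(V₃/V₂) = 788.0 K.
V constant ⇒ P ∝ T: V₄ = V₃; P₄ = P₃·(T₄/T₃) = 4633 kPa.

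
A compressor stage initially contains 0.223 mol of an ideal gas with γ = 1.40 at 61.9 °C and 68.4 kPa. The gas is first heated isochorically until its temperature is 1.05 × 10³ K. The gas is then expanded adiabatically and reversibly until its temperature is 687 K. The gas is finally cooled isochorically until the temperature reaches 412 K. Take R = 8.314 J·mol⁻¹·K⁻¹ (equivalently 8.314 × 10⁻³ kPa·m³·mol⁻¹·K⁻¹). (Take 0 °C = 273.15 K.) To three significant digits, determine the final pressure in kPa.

P₄ ≈ 29.1 kPa

Convert: T₁ = 335.0 K.
From PV = nRT: V₁ = nRT₁/P₁ = 0.009082 m³.
Isochoric, so P/T is constant: V₂ = V₁; P₂ = P₁·(T₂/T₁) = 214.4 kPa.
Adiabatic (γ = 1.40), T V^(γ−1) and P V^γ constant: P₃ = P₂·(T₃/T₂)^(γ/(γ−1)) = 48.56 kPa; V₃ = V₂·(T₂/T₃)^(1/(γ−1)) = 0.02623 m³.
V constant ⇒ P ∝ T: V₄ = V₃; P₄ = P₃·(T₄/T₃) = 29.12 kPa.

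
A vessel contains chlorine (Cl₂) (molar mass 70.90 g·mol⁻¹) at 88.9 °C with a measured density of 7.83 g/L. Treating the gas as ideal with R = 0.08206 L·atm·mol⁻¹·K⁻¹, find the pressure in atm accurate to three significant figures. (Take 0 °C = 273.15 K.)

ρ = PM/(RT) ⇒ P = ρRT/M = (7.83 × 0.08206 × 362.0) / 70.90

P ≈ 3.28 atm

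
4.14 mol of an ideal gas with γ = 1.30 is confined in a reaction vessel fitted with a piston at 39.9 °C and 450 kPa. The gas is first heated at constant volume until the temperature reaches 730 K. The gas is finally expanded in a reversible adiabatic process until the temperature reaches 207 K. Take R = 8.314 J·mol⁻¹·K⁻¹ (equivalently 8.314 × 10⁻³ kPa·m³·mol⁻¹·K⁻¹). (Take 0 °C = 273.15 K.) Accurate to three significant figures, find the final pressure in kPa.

P₃ ≈ 4.46 kPa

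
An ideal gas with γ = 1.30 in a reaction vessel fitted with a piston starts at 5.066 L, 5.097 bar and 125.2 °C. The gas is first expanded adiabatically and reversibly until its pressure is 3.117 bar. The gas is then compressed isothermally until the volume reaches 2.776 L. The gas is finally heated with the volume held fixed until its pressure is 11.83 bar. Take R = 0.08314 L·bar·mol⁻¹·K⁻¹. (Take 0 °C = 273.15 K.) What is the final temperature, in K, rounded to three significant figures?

Convert: T₁ = 398.3 K.
Reversible adiabatic, γ = 1.30: T₂ = T₁·(P₂/P₁)^((γ−1)/γ) = 355.6 K; V₂ = V₁·(P₁/P₂)^(1/γ) = 7.395 L.
Isothermal, so P V is constant: T₃ = T₂; P₃ = P₂·(V₂/V₃) = 8.304 bar.
Isochoric, so P/T is constant: V₄ = V₃; T₄ = T₃·(P₄/P₃) = 506.6 K.

T₄ ≈ 507 K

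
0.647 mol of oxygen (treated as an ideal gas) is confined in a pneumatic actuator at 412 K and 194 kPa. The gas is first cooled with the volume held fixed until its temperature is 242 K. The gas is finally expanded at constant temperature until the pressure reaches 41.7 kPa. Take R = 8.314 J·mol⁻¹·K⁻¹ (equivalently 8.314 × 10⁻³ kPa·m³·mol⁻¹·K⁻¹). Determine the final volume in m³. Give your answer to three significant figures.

From PV = nRT: V₁ = nRT₁/P₁ = 0.01142 m³.
V constant ⇒ P ∝ T: V₂ = V₁; P₂ = P₁·(T₂/T₁) = 114.0 kPa.
Isothermal, so P V is constant: T₃ = T₂; V₃ = V₂·(P₂/P₃) = 0.03122 m³.

V₃ ≈ 0.0312 m³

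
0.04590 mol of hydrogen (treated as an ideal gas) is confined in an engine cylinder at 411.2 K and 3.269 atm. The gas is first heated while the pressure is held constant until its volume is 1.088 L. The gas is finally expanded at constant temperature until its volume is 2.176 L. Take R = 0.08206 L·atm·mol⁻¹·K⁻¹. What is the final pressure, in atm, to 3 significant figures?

P₃ ≈ 1.63 atm

From PV = nRT: V₁ = nRT₁/P₁ = 0.4738 L.
Isobaric, so V/T is constant: P₂ = P₁; T₂ = T₁·(V₂/V₁) = 944.3 K.
Isothermal, so P V is constant: T₃ = T₂; P₃ = P₂·(V₂/V₃) = 1.635 atm.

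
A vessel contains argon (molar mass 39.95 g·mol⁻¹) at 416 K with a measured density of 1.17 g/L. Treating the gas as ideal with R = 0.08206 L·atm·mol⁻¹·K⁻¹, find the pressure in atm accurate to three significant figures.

P ≈ 1.00 atm

ρ = PM/(RT) ⇒ P = ρRT/M = (1.17 × 0.08206 × 416.0) / 39.95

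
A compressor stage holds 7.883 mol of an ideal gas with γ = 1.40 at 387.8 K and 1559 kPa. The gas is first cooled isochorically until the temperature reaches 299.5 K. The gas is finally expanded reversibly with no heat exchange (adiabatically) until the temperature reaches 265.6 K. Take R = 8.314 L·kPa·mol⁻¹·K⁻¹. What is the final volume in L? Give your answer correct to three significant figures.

From PV = nRT: V₁ = nRT₁/P₁ = 16.30 L.
V constant ⇒ P ∝ T: V₂ = V₁; P₂ = P₁·(T₂/T₁) = 1204 kPa.
Adiabatic (γ = 1.40), T V^(γ−1) and P V^γ constant: P₃ = P₂·(T₃/T₂)^(γ/(γ−1)) = 790.8 kPa; V₃ = V₂·(T₂/T₃)^(1/(γ−1)) = 22.01 L.

V₃ ≈ 22.0 L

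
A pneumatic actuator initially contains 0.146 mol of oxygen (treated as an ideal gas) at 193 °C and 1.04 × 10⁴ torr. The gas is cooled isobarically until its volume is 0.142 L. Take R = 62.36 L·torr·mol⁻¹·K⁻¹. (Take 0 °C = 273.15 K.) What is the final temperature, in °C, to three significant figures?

T₂ ≈ -111 °C

Convert: T₁ = 466.1 K.
From PV = nRT: V₁ = nRT₁/P₁ = 0.4081 L.
P constant ⇒ V ∝ T: P₂ = P₁; T₂ = T₁·(V₂/V₁) = 162.2 K.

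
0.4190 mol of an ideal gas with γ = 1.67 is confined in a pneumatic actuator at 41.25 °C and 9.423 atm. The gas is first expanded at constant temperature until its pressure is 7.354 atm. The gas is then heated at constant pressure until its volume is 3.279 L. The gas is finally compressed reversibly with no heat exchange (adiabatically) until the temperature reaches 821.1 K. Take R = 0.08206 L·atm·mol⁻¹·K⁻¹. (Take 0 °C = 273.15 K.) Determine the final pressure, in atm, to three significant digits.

P₄ ≈ 10.9 atm

Convert: T₁ = 314.4 K.
From PV = nRT: V₁ = nRT₁/P₁ = 1.147 L.
Isothermal, so P V is constant: T₂ = T₁; V₂ = V₁·(P₁/P₂) = 1.470 L.
Isobaric, so V/T is constant: P₃ = P₂; T₃ = T₂·(V₃/V₂) = 701.3 K.
Adiabatic (γ = 1.67), T V^(γ−1) and P V^γ constant: P₄ = P₃·(T₄/T₃)^(γ/(γ−1)) = 10.89 atm; V₄ = V₃·(T₃/T₄)^(1/(γ−1)) = 2.591 L.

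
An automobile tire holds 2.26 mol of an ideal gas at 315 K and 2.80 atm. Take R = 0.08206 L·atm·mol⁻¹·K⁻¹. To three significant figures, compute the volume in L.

V ≈ 20.9 L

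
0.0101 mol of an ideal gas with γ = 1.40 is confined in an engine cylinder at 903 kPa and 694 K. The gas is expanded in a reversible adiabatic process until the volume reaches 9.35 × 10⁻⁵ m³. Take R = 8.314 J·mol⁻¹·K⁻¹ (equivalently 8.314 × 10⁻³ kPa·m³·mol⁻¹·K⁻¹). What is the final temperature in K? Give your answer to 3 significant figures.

From PV = nRT: V₁ = nRT₁/P₁ = 6.454e-05 m³.
Reversible adiabatic, γ = 1.40: T₂ = T₁·(V₁/V₂)^(γ−1) = 598.4 K; P₂ = P₁·(V₁/V₂)^γ = 537.4 kPa.

T₂ ≈ 598 K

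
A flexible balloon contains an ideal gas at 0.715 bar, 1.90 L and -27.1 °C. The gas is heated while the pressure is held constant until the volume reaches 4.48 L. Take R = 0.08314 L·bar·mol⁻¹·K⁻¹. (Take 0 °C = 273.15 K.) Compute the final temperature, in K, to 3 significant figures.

T₂ ≈ 580 K

Convert: T₁ = 246.0 K.
Isobaric, so V/T is constant: P₂ = P₁; T₂ = T₁·(V₂/V₁) = 580.2 K.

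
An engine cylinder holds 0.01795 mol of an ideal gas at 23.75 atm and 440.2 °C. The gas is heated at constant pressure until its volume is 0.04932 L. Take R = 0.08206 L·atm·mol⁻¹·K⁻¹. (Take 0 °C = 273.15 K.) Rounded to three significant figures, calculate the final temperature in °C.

Convert: T₁ = 713.3 K.
From PV = nRT: V₁ = nRT₁/P₁ = 0.04424 L.
Isobaric, so V/T is constant: P₂ = P₁; T₂ = T₁·(V₂/V₁) = 795.2 K.

T₂ ≈ 522 °C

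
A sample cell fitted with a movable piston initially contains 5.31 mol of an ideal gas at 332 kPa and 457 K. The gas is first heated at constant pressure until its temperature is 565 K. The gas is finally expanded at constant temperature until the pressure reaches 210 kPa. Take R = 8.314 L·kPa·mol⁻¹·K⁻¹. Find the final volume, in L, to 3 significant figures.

From PV = nRT: V₁ = nRT₁/P₁ = 60.77 L.
P constant ⇒ V ∝ T: P₂ = P₁; V₂ = V₁·(T₂/T₁) = 75.13 L.
Isothermal, so P V is constant: T₃ = T₂; V₃ = V₂·(P₂/P₃) = 118.8 L.

V₃ ≈ 119 L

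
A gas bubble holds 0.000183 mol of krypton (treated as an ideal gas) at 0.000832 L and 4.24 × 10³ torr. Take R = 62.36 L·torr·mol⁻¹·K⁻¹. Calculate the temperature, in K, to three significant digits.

PV = nRT ⇒ T = PV/(nR) = (4.24e+03 × 0.000832) / (0.000183 × 62.36)

T ≈ 309 K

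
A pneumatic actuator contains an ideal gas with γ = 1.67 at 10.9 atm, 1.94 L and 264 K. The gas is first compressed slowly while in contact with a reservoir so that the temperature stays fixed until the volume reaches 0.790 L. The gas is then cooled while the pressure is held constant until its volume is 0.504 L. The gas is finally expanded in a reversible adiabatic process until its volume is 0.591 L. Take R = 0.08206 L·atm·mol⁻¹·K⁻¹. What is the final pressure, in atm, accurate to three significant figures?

T constant ⇒ Boyle's law P V = const: T₂ = T₁; P₂ = P₁·(V₁/V₂) = 26.77 atm.
Isobaric, so V/T is constant: P₃ = P₂; T₃ = T₂·(V₃/V₂) = 168.4 K.
Reversible adiabatic, γ = 1.67: T₄ = T₃·(V₃/V₄)^(γ−1) = 151.4 K; P₄ = P₃·(V₃/V₄)^γ = 20.52 atm.

P₄ ≈ 20.5 atm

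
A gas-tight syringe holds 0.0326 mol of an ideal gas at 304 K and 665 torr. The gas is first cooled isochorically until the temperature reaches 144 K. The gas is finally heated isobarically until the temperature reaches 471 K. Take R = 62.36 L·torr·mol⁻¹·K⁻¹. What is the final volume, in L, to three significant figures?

From PV = nRT: V₁ = nRT₁/P₁ = 0.9293 L.
V constant ⇒ P ∝ T: V₂ = V₁; P₂ = P₁·(T₂/T₁) = 315.0 torr.
Isobaric, so V/T is constant: P₃ = P₂; V₃ = V₂·(T₃/T₂) = 3.040 L.

V₃ ≈ 3.04 L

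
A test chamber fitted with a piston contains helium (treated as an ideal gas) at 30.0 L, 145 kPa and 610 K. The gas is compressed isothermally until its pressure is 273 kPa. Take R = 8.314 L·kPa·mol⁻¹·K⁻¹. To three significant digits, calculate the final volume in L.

T constant ⇒ Boyle's law P V = const: T₂ = T₁; V₂ = V₁·(P₁/P₂) = 15.93 L.

V₂ ≈ 15.9 L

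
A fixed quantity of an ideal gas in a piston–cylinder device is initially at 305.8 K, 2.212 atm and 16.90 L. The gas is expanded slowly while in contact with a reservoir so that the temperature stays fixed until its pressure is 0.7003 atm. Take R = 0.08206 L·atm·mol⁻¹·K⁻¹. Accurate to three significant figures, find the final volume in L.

V₂ ≈ 53.4 L

Isothermal, so P V is constant: T₂ = T₁; V₂ = V₁·(P₁/P₂) = 53.38 L.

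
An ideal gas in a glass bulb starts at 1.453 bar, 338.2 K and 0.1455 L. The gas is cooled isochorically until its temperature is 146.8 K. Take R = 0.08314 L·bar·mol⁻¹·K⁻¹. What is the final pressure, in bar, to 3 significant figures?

P₂ ≈ 0.631 bar

Isochoric, so P/T is constant: V₂ = V₁; P₂ = P₁·(T₂/T₁) = 0.6307 bar.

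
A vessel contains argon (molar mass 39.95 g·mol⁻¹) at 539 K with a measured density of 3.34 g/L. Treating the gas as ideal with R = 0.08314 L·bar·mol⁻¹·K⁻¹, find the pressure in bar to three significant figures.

ρ = PM/(RT) ⇒ P = ρRT/M = (3.34 × 0.08314 × 539.0) / 39.95

P ≈ 3.75 bar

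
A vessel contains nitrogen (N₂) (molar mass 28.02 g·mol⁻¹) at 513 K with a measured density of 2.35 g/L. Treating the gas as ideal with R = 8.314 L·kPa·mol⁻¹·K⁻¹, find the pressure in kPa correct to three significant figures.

P ≈ 358 kPa

ρ = PM/(RT) ⇒ P = ρRT/M = (2.35 × 8.314 × 513.0) / 28.02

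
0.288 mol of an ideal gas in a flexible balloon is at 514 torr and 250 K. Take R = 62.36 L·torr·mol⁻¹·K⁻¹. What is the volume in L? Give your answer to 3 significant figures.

PV = nRT ⇒ V = nRT/P = (0.288 × 62.36 × 250) / 514

V ≈ 8.74 L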